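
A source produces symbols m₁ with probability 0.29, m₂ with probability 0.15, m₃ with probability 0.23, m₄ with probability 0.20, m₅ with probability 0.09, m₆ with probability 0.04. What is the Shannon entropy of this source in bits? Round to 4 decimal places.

2.3789 bits

H = −Σ pᵢ log₂ pᵢ.
−0.29·log₂(0.29) = 0.5179
−0.15·log₂(0.15) = 0.4105
−0.23·log₂(0.23) = 0.4877
−0.20·log₂(0.20) = 0.4644
−0.09·log₂(0.09) = 0.3127
−0.04·log₂(0.04) = 0.1858
Sum ≈ 2.3789 → 2.3789 bits.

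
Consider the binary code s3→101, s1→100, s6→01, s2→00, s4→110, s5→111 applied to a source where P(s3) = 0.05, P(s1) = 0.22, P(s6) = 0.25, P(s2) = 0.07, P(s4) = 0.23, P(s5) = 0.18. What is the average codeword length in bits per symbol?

2.68 bits/symbol

L̄ = Σ pᵢ·ℓᵢ = 0.05·3 + 0.22·3 + 0.25·2 + 0.07·2 + 0.23·3 + 0.18·3 = 2.68 bits/symbol.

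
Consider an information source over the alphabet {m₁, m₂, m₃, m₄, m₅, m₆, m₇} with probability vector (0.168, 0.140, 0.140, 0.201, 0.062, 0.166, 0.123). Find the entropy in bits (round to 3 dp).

H = −Σ pᵢ log₂ pᵢ.
−0.168·log₂(0.168) = 0.4323
−0.140·log₂(0.140) = 0.3971
−0.140·log₂(0.140) = 0.3971
−0.201·log₂(0.201) = 0.4653
−0.062·log₂(0.062) = 0.2487
−0.166·log₂(0.166) = 0.4301
−0.123·log₂(0.123) = 0.3719
Sum ≈ 2.7425 → 2.742 bits.

2.742 bits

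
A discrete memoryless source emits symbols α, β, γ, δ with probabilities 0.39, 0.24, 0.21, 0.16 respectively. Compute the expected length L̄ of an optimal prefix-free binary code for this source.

1.98 bits/symbol

Repeatedly combine the two least-probable nodes; the expected code length is the sum of the merged weights.
merge 4/25 + 21/100 → 37/100
merge 6/25 + 37/100 → 61/100
merge 39/100 + 61/100 → 1
L = 37/100 + 61/100 + 1 = 99/50 = 1.98 bits/symbol.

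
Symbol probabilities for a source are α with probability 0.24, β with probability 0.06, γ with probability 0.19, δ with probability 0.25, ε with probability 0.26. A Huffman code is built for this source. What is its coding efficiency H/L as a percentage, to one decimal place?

97.7%

Entropy H = −Σ p log₂ p ≈ 2.1982 bits.
Huffman merges: 3/50+19/100→1/4; 6/25+1/4→49/100; 1/4+13/50→51/100; 49/100+51/100→1. L = 9/4 ≈ 2.2500.
Efficiency = H/L = 2.1982/2.2500 = 97.7%.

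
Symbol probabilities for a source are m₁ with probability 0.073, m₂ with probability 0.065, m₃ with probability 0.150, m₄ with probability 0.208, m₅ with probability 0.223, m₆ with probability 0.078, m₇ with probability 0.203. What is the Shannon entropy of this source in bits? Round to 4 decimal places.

2.6505 bits

H = −Σ pᵢ log₂ pᵢ.
−0.073·log₂(0.073) = 0.2756
−0.065·log₂(0.065) = 0.2563
−0.150·log₂(0.150) = 0.4105
−0.208·log₂(0.208) = 0.4712
−0.223·log₂(0.223) = 0.4828
−0.078·log₂(0.078) = 0.2871
−0.203·log₂(0.203) = 0.4670
Sum ≈ 2.6505 → 2.6505 bits.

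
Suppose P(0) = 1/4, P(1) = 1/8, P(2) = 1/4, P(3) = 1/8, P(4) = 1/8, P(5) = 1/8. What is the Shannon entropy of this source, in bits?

Each probability is a power of 1/2, so log₂(1/p) is an integer.
H = Σ p·log₂(1/p) = 1/4·2 + 1/8·3 + 1/4·2 + 1/8·3 + 1/8·3 + 1/8·3 = 2.5 bits.

2.5 bits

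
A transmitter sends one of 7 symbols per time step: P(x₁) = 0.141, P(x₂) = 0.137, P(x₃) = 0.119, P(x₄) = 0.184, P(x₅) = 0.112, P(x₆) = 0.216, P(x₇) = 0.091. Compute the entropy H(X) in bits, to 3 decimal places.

2.752 bits

H = −Σ pᵢ log₂ pᵢ.
−0.141·log₂(0.141) = 0.3985
−0.137·log₂(0.137) = 0.3929
−0.119·log₂(0.119) = 0.3654
−0.184·log₂(0.184) = 0.4494
−0.112·log₂(0.112) = 0.3537
−0.216·log₂(0.216) = 0.4776
−0.091·log₂(0.091) = 0.3147
Sum ≈ 2.7522 → 2.752 bits.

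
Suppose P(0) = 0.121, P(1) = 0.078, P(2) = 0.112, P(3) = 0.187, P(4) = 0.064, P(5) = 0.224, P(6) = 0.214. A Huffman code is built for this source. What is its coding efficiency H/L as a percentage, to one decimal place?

98.9%

Entropy H = −Σ p log₂ p ≈ 2.6751 bits.
Huffman merges: 8/125+39/500→71/500; 14/125+121/1000→233/1000; 71/500+187/1000→329/1000; 107/500+28/125→219/500; 233/1000+329/1000→281/500; 219/500+281/500→1. L = 338/125 ≈ 2.7040.
Efficiency = H/L = 2.6751/2.7040 = 98.9%.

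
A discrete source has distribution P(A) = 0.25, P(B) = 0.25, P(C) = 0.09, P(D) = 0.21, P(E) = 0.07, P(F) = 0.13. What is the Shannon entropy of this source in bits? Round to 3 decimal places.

H = −Σ pᵢ log₂ pᵢ.
−0.25·log₂(0.25) = 0.5000
−0.25·log₂(0.25) = 0.5000
−0.09·log₂(0.09) = 0.3127
−0.21·log₂(0.21) = 0.4728
−0.07·log₂(0.07) = 0.2686
−0.13·log₂(0.13) = 0.3826
Sum ≈ 2.4367 → 2.437 bits.

2.437 bits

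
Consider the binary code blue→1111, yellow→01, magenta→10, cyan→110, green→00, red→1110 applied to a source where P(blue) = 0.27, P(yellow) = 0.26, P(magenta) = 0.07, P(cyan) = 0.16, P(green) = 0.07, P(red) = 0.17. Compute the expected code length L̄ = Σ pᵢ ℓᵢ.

L̄ = Σ pᵢ·ℓᵢ = 0.27·4 + 0.26·2 + 0.07·2 + 0.16·3 + 0.07·2 + 0.17·4 = 3.04 bits/symbol.

3.04 bits/symbol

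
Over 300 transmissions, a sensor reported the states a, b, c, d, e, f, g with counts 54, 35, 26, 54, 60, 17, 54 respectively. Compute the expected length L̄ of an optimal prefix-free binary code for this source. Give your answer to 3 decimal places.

Probabilities are the counts divided by 300.
Repeatedly combine the two least-probable nodes; the expected code length is the sum of the merged weights.
merge 17/300 + 13/150 → 43/300
merge 7/60 + 43/300 → 13/50
merge 9/50 + 9/50 → 9/25
merge 9/50 + 1/5 → 19/50
merge 13/50 + 9/25 → 31/50
merge 19/50 + 31/50 → 1
L = 43/300 + 13/50 + 9/25 + 19/50 + 31/50 + 1 = 829/300 ≈ 2.763 bits/symbol.

2.763 bits/symbol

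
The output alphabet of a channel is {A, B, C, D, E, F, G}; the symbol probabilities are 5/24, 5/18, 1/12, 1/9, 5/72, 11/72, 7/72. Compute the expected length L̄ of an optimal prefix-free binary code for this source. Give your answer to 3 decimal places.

Repeatedly combine the two least-probable nodes; the expected code length is the sum of the merged weights.
merge 5/72 + 1/12 → 11/72
merge 7/72 + 1/9 → 5/24
merge 11/72 + 11/72 → 11/36
merge 5/24 + 5/24 → 5/12
merge 5/18 + 11/36 → 7/12
merge 5/12 + 7/12 → 1
L = 11/72 + 5/24 + 11/36 + 5/12 + 7/12 + 1 = 8/3 ≈ 2.667 bits/symbol.

2.667 bits/symbol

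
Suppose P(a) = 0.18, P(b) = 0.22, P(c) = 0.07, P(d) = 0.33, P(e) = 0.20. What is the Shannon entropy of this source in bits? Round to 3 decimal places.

2.187 bits

H = −Σ pᵢ log₂ pᵢ.
−0.18·log₂(0.18) = 0.4453
−0.22·log₂(0.22) = 0.4806
−0.07·log₂(0.07) = 0.2686
−0.33·log₂(0.33) = 0.5278
−0.20·log₂(0.20) = 0.4644
Sum ≈ 2.1866 → 2.187 bits.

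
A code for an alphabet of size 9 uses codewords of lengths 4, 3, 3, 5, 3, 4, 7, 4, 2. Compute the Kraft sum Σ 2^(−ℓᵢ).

With common denominator 2^7 = 128: Σ 2^(−ℓᵢ) = 8/128 + 16/128 + 16/128 + 4/128 + 16/128 + 8/128 + 1/128 + 8/128 + 32/128 = 109/128 = 0.8515625.

0.8515625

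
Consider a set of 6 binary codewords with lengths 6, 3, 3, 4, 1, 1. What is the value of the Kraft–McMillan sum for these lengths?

1.328125

With common denominator 2^6 = 64: Σ 2^(−ℓᵢ) = 1/64 + 8/64 + 8/64 + 4/64 + 32/64 + 32/64 = 85/64 = 1.328125.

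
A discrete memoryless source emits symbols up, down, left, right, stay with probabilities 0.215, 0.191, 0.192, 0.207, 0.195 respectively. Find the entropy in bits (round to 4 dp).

H = −Σ pᵢ log₂ pᵢ.
−0.215·log₂(0.215) = 0.4768
−0.191·log₂(0.191) = 0.4562
−0.192·log₂(0.192) = 0.4571
−0.207·log₂(0.207) = 0.4704
−0.195·log₂(0.195) = 0.4599
Sum ≈ 2.3203 → 2.3203 bits.

2.3203 bits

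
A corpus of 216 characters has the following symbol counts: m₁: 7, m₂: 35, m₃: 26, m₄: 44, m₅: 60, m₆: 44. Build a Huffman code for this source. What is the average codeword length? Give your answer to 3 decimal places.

2.468 bits/symbol

Probabilities are the counts divided by 216.
Repeatedly combine the two least-probable nodes; the expected code length is the sum of the merged weights.
merge 7/216 + 13/108 → 11/72
merge 11/72 + 35/216 → 17/54
merge 11/54 + 11/54 → 11/27
merge 5/18 + 17/54 → 16/27
merge 11/27 + 16/27 → 1
L = 11/72 + 17/54 + 11/27 + 16/27 + 1 = 533/216 ≈ 2.468 bits/symbol.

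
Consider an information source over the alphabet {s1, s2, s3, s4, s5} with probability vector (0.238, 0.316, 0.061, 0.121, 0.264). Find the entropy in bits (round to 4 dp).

2.1401 bits

H = −Σ pᵢ log₂ pᵢ.
−0.238·log₂(0.238) = 0.4929
−0.316·log₂(0.316) = 0.5252
−0.061·log₂(0.061) = 0.2461
−0.121·log₂(0.121) = 0.3687
−0.264·log₂(0.264) = 0.5072
Sum ≈ 2.1401 → 2.1401 bits.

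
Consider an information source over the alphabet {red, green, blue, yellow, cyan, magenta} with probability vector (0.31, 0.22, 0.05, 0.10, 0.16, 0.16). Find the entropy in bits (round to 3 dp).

2.399 bits

H = −Σ pᵢ log₂ pᵢ.
−0.31·log₂(0.31) = 0.5238
−0.22·log₂(0.22) = 0.4806
−0.05·log₂(0.05) = 0.2161
−0.10·log₂(0.10) = 0.3322
−0.16·log₂(0.16) = 0.4230
−0.16·log₂(0.16) = 0.4230
Sum ≈ 2.3987 → 2.399 bits.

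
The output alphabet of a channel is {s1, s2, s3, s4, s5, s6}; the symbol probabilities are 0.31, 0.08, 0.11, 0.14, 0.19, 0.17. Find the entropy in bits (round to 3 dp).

2.453 bits

H = −Σ pᵢ log₂ pᵢ.
−0.31·log₂(0.31) = 0.5238
−0.08·log₂(0.08) = 0.2915
−0.11·log₂(0.11) = 0.3503
−0.14·log₂(0.14) = 0.3971
−0.19·log₂(0.19) = 0.4552
−0.17·log₂(0.17) = 0.4346
Sum ≈ 2.4525 → 2.453 bits.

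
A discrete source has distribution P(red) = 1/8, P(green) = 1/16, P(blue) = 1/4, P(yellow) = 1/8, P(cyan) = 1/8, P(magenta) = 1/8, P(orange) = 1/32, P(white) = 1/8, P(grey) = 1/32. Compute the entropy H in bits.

Each probability is a power of 1/2, so log₂(1/p) is an integer.
H = Σ p·log₂(1/p) = 1/8·3 + 1/16·4 + 1/4·2 + 1/8·3 + 1/8·3 + 1/8·3 + 1/32·5 + 1/8·3 + 1/32·5 = 2.9375 bits.

2.9375 bits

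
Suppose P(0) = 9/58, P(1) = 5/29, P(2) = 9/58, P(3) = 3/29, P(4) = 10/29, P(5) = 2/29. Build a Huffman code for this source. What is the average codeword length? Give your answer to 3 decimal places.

Repeatedly combine the two least-probable nodes; the expected code length is the sum of the merged weights.
merge 2/29 + 3/29 → 5/29
merge 9/58 + 9/58 → 9/29
merge 5/29 + 5/29 → 10/29
merge 9/29 + 10/29 → 19/29
merge 10/29 + 19/29 → 1
L = 5/29 + 9/29 + 10/29 + 19/29 + 1 = 72/29 ≈ 2.483 bits/symbol.

2.483 bits/symbol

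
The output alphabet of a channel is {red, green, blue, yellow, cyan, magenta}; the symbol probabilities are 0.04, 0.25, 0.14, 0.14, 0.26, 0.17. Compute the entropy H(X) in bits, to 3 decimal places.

H = −Σ pᵢ log₂ pᵢ.
−0.04·log₂(0.04) = 0.1858
−0.25·log₂(0.25) = 0.5000
−0.14·log₂(0.14) = 0.3971
−0.14·log₂(0.14) = 0.3971
−0.26·log₂(0.26) = 0.5053
−0.17·log₂(0.17) = 0.4346
Sum ≈ 2.4198 → 2.420 bits.

2.420 bits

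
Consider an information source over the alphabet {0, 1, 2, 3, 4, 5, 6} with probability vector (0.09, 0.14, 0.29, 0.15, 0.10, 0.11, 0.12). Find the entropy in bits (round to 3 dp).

H = −Σ pᵢ log₂ pᵢ.
−0.09·log₂(0.09) = 0.3127
−0.14·log₂(0.14) = 0.3971
−0.29·log₂(0.29) = 0.5179
−0.15·log₂(0.15) = 0.4105
−0.10·log₂(0.10) = 0.3322
−0.11·log₂(0.11) = 0.3503
−0.12·log₂(0.12) = 0.3671
Sum ≈ 2.6878 → 2.688 bits.

2.688 bits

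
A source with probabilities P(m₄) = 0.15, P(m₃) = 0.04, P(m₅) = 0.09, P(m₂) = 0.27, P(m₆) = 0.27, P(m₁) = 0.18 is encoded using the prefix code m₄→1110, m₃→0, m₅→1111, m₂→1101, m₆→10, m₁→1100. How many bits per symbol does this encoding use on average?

L̄ = Σ pᵢ·ℓᵢ = 0.15·4 + 0.04·1 + 0.09·4 + 0.27·4 + 0.27·2 + 0.18·4 = 3.34 bits/symbol.

3.34 bits/symbol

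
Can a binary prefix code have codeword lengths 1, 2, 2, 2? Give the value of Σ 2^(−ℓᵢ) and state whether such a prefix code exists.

1.25; no

With common denominator 2^2 = 4: Σ 2^(−ℓᵢ) = 2/4 + 1/4 + 1/4 + 1/4 = 5/4 = 1.25.
Kraft's inequality requires Σ ≤ 1; here Σ = 1.25 > 1, so no such prefix code exists.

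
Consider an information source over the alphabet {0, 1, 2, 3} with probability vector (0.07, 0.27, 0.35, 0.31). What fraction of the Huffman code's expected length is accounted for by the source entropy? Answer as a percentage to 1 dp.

Entropy H = −Σ p log₂ p ≈ 1.8325 bits.
Huffman merges: 7/100+27/100→17/50; 31/100+17/50→13/20; 7/20+13/20→1. L = 199/100 ≈ 1.9900.
Efficiency = H/L = 1.8325/1.9900 = 92.1%.

92.1%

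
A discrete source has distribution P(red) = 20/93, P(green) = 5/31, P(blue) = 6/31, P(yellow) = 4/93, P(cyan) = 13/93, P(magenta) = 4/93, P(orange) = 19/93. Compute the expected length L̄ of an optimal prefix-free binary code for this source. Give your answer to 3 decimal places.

Repeatedly combine the two least-probable nodes; the expected code length is the sum of the merged weights.
merge 4/93 + 4/93 → 8/93
merge 8/93 + 13/93 → 7/31
merge 5/31 + 6/31 → 11/31
merge 19/93 + 20/93 → 13/31
merge 7/31 + 11/31 → 18/31
merge 13/31 + 18/31 → 1
L = 8/93 + 7/31 + 11/31 + 13/31 + 18/31 + 1 = 8/3 ≈ 2.667 bits/symbol.

2.667 bits/symbol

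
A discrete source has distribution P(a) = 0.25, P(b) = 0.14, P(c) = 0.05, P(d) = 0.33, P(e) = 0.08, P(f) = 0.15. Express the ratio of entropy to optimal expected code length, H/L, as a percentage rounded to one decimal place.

Entropy H = −Σ p log₂ p ≈ 2.3431 bits.
Huffman merges: 1/20+2/25→13/100; 13/100+7/50→27/100; 3/20+1/4→2/5; 27/100+33/100→3/5; 2/5+3/5→1. L = 12/5 ≈ 2.4000.
Efficiency = H/L = 2.3431/2.4000 = 97.6%.

97.6%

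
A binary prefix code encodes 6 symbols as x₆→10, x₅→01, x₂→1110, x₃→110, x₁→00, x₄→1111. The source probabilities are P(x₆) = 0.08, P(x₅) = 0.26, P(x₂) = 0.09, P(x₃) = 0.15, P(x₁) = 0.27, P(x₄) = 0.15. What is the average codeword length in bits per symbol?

2.63 bits/symbol

L̄ = Σ pᵢ·ℓᵢ = 0.08·2 + 0.26·2 + 0.09·4 + 0.15·3 + 0.27·2 + 0.15·4 = 2.63 bits/symbol.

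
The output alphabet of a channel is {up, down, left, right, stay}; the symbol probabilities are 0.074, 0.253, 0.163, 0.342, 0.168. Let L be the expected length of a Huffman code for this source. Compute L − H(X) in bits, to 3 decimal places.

0.069 bits

Entropy H = −Σ p log₂ p ≈ 2.1679 bits.
Huffman merges: 37/500+163/1000→237/1000; 21/125+237/1000→81/200; 253/1000+171/500→119/200; 81/200+119/200→1. L = 2237/1000 ≈ 2.2370.
L − H = 2.2370 − 2.1679 = 0.069 bits.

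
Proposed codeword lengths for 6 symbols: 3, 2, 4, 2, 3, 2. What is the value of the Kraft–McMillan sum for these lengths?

1.0625

With common denominator 2^4 = 16: Σ 2^(−ℓᵢ) = 2/16 + 4/16 + 1/16 + 4/16 + 2/16 + 4/16 = 17/16 = 1.0625.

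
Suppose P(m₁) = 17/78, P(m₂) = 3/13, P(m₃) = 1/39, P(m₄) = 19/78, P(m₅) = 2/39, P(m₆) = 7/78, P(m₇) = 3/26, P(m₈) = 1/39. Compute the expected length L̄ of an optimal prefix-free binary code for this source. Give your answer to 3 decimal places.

2.654 bits/symbol

Repeatedly combine the two least-probable nodes; the expected code length is the sum of the merged weights.
merge 1/39 + 1/39 → 2/39
merge 2/39 + 2/39 → 4/39
merge 7/78 + 4/39 → 5/26
merge 3/26 + 5/26 → 4/13
merge 17/78 + 3/13 → 35/78
merge 19/78 + 4/13 → 43/78
merge 35/78 + 43/78 → 1
L = 2/39 + 4/39 + 5/26 + 4/13 + 35/78 + 43/78 + 1 = 69/26 ≈ 2.654 bits/symbol.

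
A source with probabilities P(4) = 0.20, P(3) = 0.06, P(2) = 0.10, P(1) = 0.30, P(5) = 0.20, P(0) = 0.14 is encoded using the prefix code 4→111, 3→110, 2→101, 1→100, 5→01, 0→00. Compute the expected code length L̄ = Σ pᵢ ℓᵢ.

2.66 bits/symbol

L̄ = Σ pᵢ·ℓᵢ = 0.20·3 + 0.06·3 + 0.10·3 + 0.30·3 + 0.20·2 + 0.14·2 = 2.66 bits/symbol.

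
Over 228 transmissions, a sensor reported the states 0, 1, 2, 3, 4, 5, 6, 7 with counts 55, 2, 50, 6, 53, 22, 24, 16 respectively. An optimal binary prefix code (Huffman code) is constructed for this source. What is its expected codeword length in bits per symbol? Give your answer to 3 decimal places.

2.649 bits/symbol

Probabilities are the counts divided by 228.
Repeatedly combine the two least-probable nodes; the expected code length is the sum of the merged weights.
merge 1/114 + 1/38 → 2/57
merge 2/57 + 4/57 → 2/19
merge 11/114 + 2/19 → 23/114
merge 2/19 + 23/114 → 35/114
merge 25/114 + 53/228 → 103/228
merge 55/228 + 35/114 → 125/228
merge 103/228 + 125/228 → 1
L = 2/57 + 2/19 + 23/114 + 35/114 + 103/228 + 125/228 + 1 = 151/57 ≈ 2.649 bits/symbol.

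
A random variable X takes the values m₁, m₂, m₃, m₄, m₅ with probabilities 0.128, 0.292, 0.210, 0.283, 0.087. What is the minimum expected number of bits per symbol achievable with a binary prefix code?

2.215 bits/symbol

Repeatedly combine the two least-probable nodes; the expected code length is the sum of the merged weights.
merge 87/1000 + 16/125 → 43/200
merge 21/100 + 43/200 → 17/40
merge 283/1000 + 73/250 → 23/40
merge 17/40 + 23/40 → 1
L = 43/200 + 17/40 + 23/40 + 1 = 443/200 = 2.215 bits/symbol.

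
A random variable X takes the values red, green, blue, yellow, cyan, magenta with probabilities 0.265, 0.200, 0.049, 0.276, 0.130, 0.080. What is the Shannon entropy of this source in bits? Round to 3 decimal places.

2.372 bits

H = −Σ pᵢ log₂ pᵢ.
−0.265·log₂(0.265) = 0.5077
−0.200·log₂(0.200) = 0.4644
−0.049·log₂(0.049) = 0.2132
−0.276·log₂(0.276) = 0.5126
−0.130·log₂(0.130) = 0.3826
−0.080·log₂(0.080) = 0.2915
Sum ≈ 2.3721 → 2.372 bits.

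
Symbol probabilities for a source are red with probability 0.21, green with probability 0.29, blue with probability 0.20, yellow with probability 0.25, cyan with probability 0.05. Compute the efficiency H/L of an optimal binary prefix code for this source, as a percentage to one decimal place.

96.5%

Entropy H = −Σ p log₂ p ≈ 2.1712 bits.
Huffman merges: 1/20+1/5→1/4; 21/100+1/4→23/50; 1/4+29/100→27/50; 23/50+27/50→1. L = 9/4 ≈ 2.2500.
Efficiency = H/L = 2.1712/2.2500 = 96.5%.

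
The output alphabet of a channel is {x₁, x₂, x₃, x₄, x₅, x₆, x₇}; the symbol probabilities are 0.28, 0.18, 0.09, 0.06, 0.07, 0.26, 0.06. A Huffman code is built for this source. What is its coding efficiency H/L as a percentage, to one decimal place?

98.9%

Entropy H = −Σ p log₂ p ≈ 2.5331 bits.
Huffman merges: 3/50+3/50→3/25; 7/100+9/100→4/25; 3/25+4/25→7/25; 9/50+13/50→11/25; 7/25+7/25→14/25; 11/25+14/25→1. L = 64/25 ≈ 2.5600.
Efficiency = H/L = 2.5331/2.5600 = 98.9%.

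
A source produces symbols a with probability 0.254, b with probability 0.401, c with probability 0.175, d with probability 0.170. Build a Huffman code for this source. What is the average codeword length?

Repeatedly combine the two least-probable nodes; the expected code length is the sum of the merged weights.
merge 17/100 + 7/40 → 69/200
merge 127/500 + 69/200 → 599/1000
merge 401/1000 + 599/1000 → 1
L = 69/200 + 599/1000 + 1 = 243/125 = 1.944 bits/symbol.

1.944 bits/symbol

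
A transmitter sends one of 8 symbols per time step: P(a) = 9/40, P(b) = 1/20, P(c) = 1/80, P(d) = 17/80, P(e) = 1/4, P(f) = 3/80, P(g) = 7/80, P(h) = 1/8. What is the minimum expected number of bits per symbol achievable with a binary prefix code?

Repeatedly combine the two least-probable nodes; the expected code length is the sum of the merged weights.
merge 1/80 + 3/80 → 1/20
merge 1/20 + 1/20 → 1/10
merge 7/80 + 1/10 → 3/16
merge 1/8 + 3/16 → 5/16
merge 17/80 + 9/40 → 7/16
merge 1/4 + 5/16 → 9/16
merge 7/16 + 9/16 → 1
L = 1/20 + 1/10 + 3/16 + 5/16 + 7/16 + 9/16 + 1 = 53/20 = 2.65 bits/symbol.

2.65 bits/symbol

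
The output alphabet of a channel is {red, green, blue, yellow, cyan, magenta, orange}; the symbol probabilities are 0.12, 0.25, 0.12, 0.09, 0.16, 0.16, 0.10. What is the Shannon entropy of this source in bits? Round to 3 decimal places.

H = −Σ pᵢ log₂ pᵢ.
−0.12·log₂(0.12) = 0.3671
−0.25·log₂(0.25) = 0.5000
−0.12·log₂(0.12) = 0.3671
−0.09·log₂(0.09) = 0.3127
−0.16·log₂(0.16) = 0.4230
−0.16·log₂(0.16) = 0.4230
−0.10·log₂(0.10) = 0.3322
Sum ≈ 2.7250 → 2.725 bits.

2.725 bits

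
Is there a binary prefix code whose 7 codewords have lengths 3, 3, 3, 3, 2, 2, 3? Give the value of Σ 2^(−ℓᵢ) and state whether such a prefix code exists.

1.125; no

With common denominator 2^3 = 8: Σ 2^(−ℓᵢ) = 1/8 + 1/8 + 1/8 + 1/8 + 2/8 + 2/8 + 1/8 = 9/8 = 1.125.
Kraft's inequality requires Σ ≤ 1; here Σ = 1.125 > 1, so no such prefix code exists.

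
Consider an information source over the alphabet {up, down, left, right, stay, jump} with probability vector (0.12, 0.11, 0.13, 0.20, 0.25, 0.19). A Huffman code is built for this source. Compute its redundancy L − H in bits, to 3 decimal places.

Entropy H = −Σ p log₂ p ≈ 2.5196 bits.
Huffman merges: 11/100+3/25→23/100; 13/100+19/100→8/25; 1/5+23/100→43/100; 1/4+8/25→57/100; 43/100+57/100→1. L = 51/20 ≈ 2.5500.
L − H = 2.5500 − 2.5196 = 0.030 bits.

0.030 bits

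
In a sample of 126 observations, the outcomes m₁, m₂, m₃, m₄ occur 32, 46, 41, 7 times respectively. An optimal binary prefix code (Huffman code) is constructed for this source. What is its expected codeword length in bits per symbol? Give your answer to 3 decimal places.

Probabilities are the counts divided by 126.
Repeatedly combine the two least-probable nodes; the expected code length is the sum of the merged weights.
merge 1/18 + 16/63 → 13/42
merge 13/42 + 41/126 → 40/63
merge 23/63 + 40/63 → 1
L = 13/42 + 40/63 + 1 = 35/18 ≈ 1.944 bits/symbol.

1.944 bits/symbol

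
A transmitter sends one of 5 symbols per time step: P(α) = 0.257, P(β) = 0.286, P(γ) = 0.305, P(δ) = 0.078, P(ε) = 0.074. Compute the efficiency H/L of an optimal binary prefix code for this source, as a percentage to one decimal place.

Entropy H = −Σ p log₂ p ≈ 2.1078 bits.
Huffman merges: 37/500+39/500→19/125; 19/125+257/1000→409/1000; 143/500+61/200→591/1000; 409/1000+591/1000→1. L = 269/125 ≈ 2.1520.
Efficiency = H/L = 2.1078/2.1520 = 97.9%.

97.9%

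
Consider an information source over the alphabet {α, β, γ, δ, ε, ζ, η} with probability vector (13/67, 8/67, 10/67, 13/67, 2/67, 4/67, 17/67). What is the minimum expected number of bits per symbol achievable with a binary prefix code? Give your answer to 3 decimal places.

Repeatedly combine the two least-probable nodes; the expected code length is the sum of the merged weights.
merge 2/67 + 4/67 → 6/67
merge 6/67 + 8/67 → 14/67
merge 10/67 + 13/67 → 23/67
merge 13/67 + 14/67 → 27/67
merge 17/67 + 23/67 → 40/67
merge 27/67 + 40/67 → 1
L = 6/67 + 14/67 + 23/67 + 27/67 + 40/67 + 1 = 177/67 ≈ 2.642 bits/symbol.

2.642 bits/symbol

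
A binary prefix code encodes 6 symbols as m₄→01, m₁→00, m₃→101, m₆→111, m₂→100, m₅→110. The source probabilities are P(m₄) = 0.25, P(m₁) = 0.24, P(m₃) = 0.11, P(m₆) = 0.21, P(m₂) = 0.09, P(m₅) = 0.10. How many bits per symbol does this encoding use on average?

2.51 bits/symbol

L̄ = Σ pᵢ·ℓᵢ = 0.25·2 + 0.24·2 + 0.11·3 + 0.21·3 + 0.09·3 + 0.10·3 = 2.51 bits/symbol.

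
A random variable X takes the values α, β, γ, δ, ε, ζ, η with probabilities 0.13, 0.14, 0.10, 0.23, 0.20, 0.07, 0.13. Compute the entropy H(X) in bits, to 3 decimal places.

H = −Σ pᵢ log₂ pᵢ.
−0.13·log₂(0.13) = 0.3826
−0.14·log₂(0.14) = 0.3971
−0.10·log₂(0.10) = 0.3322
−0.23·log₂(0.23) = 0.4877
−0.20·log₂(0.20) = 0.4644
−0.07·log₂(0.07) = 0.2686
−0.13·log₂(0.13) = 0.3826
Sum ≈ 2.7152 → 2.715 bits.

2.715 bits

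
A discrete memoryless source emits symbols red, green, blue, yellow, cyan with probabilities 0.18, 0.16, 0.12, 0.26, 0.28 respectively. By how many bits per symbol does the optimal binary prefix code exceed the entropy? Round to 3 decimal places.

0.025 bits

Entropy H = −Σ p log₂ p ≈ 2.2549 bits.
Huffman merges: 3/25+4/25→7/25; 9/50+13/50→11/25; 7/25+7/25→14/25; 11/25+14/25→1. L = 57/25 ≈ 2.2800.
L − H = 2.2800 − 2.2549 = 0.025 bits.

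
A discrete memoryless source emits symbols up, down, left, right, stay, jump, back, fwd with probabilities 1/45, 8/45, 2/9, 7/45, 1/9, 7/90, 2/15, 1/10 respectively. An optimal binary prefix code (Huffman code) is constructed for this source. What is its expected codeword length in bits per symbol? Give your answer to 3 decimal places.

2.878 bits/symbol

Repeatedly combine the two least-probable nodes; the expected code length is the sum of the merged weights.
merge 1/45 + 7/90 → 1/10
merge 1/10 + 1/10 → 1/5
merge 1/9 + 2/15 → 11/45
merge 7/45 + 8/45 → 1/3
merge 1/5 + 2/9 → 19/45
merge 11/45 + 1/3 → 26/45
merge 19/45 + 26/45 → 1
L = 1/10 + 1/5 + 11/45 + 1/3 + 19/45 + 26/45 + 1 = 259/90 ≈ 2.878 bits/symbol.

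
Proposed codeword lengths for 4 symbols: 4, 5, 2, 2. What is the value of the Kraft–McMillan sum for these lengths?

With common denominator 2^5 = 32: Σ 2^(−ℓᵢ) = 2/32 + 1/32 + 8/32 + 8/32 = 19/32 = 0.59375.

0.59375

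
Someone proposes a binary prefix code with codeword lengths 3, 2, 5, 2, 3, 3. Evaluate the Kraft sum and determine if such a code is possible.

With common denominator 2^5 = 32: Σ 2^(−ℓᵢ) = 4/32 + 8/32 + 1/32 + 8/32 + 4/32 + 4/32 = 29/32 = 0.90625.
Kraft's inequality requires Σ ≤ 1; here Σ = 0.90625 ≤ 1, so such a prefix code exists.

0.90625; yes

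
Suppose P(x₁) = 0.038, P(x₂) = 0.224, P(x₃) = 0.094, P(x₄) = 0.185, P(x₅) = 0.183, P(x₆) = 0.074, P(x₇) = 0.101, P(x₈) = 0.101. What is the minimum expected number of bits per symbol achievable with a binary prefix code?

2.888 bits/symbol

Repeatedly combine the two least-probable nodes; the expected code length is the sum of the merged weights.
merge 19/500 + 37/500 → 14/125
merge 47/500 + 101/1000 → 39/200
merge 101/1000 + 14/125 → 213/1000
merge 183/1000 + 37/200 → 46/125
merge 39/200 + 213/1000 → 51/125
merge 28/125 + 46/125 → 74/125
merge 51/125 + 74/125 → 1
L = 14/125 + 39/200 + 213/1000 + 46/125 + 51/125 + 74/125 + 1 = 361/125 = 2.888 bits/symbol.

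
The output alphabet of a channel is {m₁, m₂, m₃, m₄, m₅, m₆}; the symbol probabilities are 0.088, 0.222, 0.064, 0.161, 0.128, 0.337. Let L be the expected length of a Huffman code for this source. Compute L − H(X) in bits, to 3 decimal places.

Entropy H = −Σ p log₂ p ≈ 2.3771 bits.
Huffman merges: 8/125+11/125→19/125; 16/125+19/125→7/25; 161/1000+111/500→383/1000; 7/25+337/1000→617/1000; 383/1000+617/1000→1. L = 304/125 ≈ 2.4320.
L − H = 2.4320 − 2.3771 = 0.055 bits.

0.055 bits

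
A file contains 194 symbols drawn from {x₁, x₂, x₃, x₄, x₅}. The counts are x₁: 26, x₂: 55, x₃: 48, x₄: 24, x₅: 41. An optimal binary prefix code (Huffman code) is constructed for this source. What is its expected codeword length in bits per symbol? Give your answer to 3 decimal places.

Probabilities are the counts divided by 194.
Repeatedly combine the two least-probable nodes; the expected code length is the sum of the merged weights.
merge 12/97 + 13/97 → 25/97
merge 41/194 + 24/97 → 89/194
merge 25/97 + 55/194 → 105/194
merge 89/194 + 105/194 → 1
L = 25/97 + 89/194 + 105/194 + 1 = 219/97 ≈ 2.258 bits/symbol.

2.258 bits/symbol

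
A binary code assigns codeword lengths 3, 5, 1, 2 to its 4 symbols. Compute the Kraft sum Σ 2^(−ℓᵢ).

0.90625

With common denominator 2^5 = 32: Σ 2^(−ℓᵢ) = 4/32 + 1/32 + 16/32 + 8/32 = 29/32 = 0.90625.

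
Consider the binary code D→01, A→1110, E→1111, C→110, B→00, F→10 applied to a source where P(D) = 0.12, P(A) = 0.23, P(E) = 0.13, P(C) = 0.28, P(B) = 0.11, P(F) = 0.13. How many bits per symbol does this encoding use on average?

3 bits/symbol

L̄ = Σ pᵢ·ℓᵢ = 0.12·2 + 0.23·4 + 0.13·4 + 0.28·3 + 0.11·2 + 0.13·2 = 3 bits/symbol.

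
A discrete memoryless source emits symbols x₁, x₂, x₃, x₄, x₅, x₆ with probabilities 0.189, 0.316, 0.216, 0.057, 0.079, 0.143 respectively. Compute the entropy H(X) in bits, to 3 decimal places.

H = −Σ pᵢ log₂ pᵢ.
−0.189·log₂(0.189) = 0.4543
−0.316·log₂(0.316) = 0.5252
−0.216·log₂(0.216) = 0.4776
−0.057·log₂(0.057) = 0.2356
−0.079·log₂(0.079) = 0.2893
−0.143·log₂(0.143) = 0.4012
Sum ≈ 2.3831 → 2.383 bits.

2.383 bits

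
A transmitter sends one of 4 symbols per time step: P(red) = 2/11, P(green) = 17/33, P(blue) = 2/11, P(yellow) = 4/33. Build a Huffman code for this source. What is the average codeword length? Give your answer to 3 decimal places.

Repeatedly combine the two least-probable nodes; the expected code length is the sum of the merged weights.
merge 4/33 + 2/11 → 10/33
merge 2/11 + 10/33 → 16/33
merge 16/33 + 17/33 → 1
L = 10/33 + 16/33 + 1 = 59/33 ≈ 1.788 bits/symbol.

1.788 bits/symbol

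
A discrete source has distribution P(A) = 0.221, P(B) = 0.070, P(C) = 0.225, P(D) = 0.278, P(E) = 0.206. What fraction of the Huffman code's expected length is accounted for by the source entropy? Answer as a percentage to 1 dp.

Entropy H = −Σ p log₂ p ≈ 2.2170 bits.
Huffman merges: 7/100+103/500→69/250; 221/1000+9/40→223/500; 69/250+139/500→277/500; 223/500+277/500→1. L = 569/250 ≈ 2.2760.
Efficiency = H/L = 2.2170/2.2760 = 97.4%.

97.4%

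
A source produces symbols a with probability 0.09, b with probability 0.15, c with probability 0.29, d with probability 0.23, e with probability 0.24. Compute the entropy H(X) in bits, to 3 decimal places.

2.223 bits

H = −Σ pᵢ log₂ pᵢ.
−0.09·log₂(0.09) = 0.3127
−0.15·log₂(0.15) = 0.4105
−0.29·log₂(0.29) = 0.5179
−0.23·log₂(0.23) = 0.4877
−0.24·log₂(0.24) = 0.4941
Sum ≈ 2.2229 → 2.223 bits.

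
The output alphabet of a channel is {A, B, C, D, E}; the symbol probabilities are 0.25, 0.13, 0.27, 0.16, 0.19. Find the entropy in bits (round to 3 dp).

2.271 bits

H = −Σ pᵢ log₂ pᵢ.
−0.25·log₂(0.25) = 0.5000
−0.13·log₂(0.13) = 0.3826
−0.27·log₂(0.27) = 0.5100
−0.16·log₂(0.16) = 0.4230
−0.19·log₂(0.19) = 0.4552
Sum ≈ 2.2709 → 2.271 bits.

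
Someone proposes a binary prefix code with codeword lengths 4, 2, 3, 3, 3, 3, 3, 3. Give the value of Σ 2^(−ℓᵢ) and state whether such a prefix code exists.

1.0625; no

With common denominator 2^4 = 16: Σ 2^(−ℓᵢ) = 1/16 + 4/16 + 2/16 + 2/16 + 2/16 + 2/16 + 2/16 + 2/16 = 17/16 = 1.0625.
Kraft's inequality requires Σ ≤ 1; here Σ = 1.0625 > 1, so no such prefix code exists.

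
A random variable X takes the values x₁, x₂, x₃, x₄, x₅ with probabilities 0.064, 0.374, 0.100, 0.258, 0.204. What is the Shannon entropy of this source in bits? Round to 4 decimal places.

2.0888 bits

H = −Σ pᵢ log₂ pᵢ.
−0.064·log₂(0.064) = 0.2538
−0.374·log₂(0.374) = 0.5307
−0.100·log₂(0.100) = 0.3322
−0.258·log₂(0.258) = 0.5043
−0.204·log₂(0.204) = 0.4678
Sum ≈ 2.0888 → 2.0888 bits.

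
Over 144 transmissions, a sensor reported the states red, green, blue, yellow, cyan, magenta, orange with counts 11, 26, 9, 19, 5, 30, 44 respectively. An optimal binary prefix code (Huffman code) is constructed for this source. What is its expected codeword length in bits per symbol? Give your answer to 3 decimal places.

2.576 bits/symbol

Probabilities are the counts divided by 144.
Repeatedly combine the two least-probable nodes; the expected code length is the sum of the merged weights.
merge 5/144 + 1/16 → 7/72
merge 11/144 + 7/72 → 25/144
merge 19/144 + 25/144 → 11/36
merge 13/72 + 5/24 → 7/18
merge 11/36 + 11/36 → 11/18
merge 7/18 + 11/18 → 1
L = 7/72 + 25/144 + 11/36 + 7/18 + 11/18 + 1 = 371/144 ≈ 2.576 bits/symbol.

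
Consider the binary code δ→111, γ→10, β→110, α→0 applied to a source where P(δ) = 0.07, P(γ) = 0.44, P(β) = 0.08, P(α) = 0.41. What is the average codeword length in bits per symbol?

1.74 bits/symbol

L̄ = Σ pᵢ·ℓᵢ = 0.07·3 + 0.44·2 + 0.08·3 + 0.41·1 = 1.74 bits/symbol.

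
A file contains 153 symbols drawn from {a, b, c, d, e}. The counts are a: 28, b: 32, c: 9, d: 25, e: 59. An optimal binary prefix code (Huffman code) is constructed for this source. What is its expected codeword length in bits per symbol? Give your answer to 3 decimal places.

Probabilities are the counts divided by 153.
Repeatedly combine the two least-probable nodes; the expected code length is the sum of the merged weights.
merge 1/17 + 25/153 → 2/9
merge 28/153 + 32/153 → 20/51
merge 2/9 + 59/153 → 31/51
merge 20/51 + 31/51 → 1
L = 2/9 + 20/51 + 31/51 + 1 = 20/9 ≈ 2.222 bits/symbol.

2.222 bits/symbol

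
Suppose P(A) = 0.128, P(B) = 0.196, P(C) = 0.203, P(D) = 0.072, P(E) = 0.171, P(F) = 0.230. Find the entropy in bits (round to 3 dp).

2.504 bits

H = −Σ pᵢ log₂ pᵢ.
−0.128·log₂(0.128) = 0.3796
−0.196·log₂(0.196) = 0.4608
−0.203·log₂(0.203) = 0.4670
−0.072·log₂(0.072) = 0.2733
−0.171·log₂(0.171) = 0.4357
−0.230·log₂(0.230) = 0.4877
Sum ≈ 2.5041 → 2.504 bits.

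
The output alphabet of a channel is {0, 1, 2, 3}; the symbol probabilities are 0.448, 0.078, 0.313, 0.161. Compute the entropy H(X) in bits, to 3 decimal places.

H = −Σ pᵢ log₂ pᵢ.
−0.448·log₂(0.448) = 0.5190
−0.078·log₂(0.078) = 0.2871
−0.313·log₂(0.313) = 0.5245
−0.161·log₂(0.161) = 0.4242
Sum ≈ 1.7548 → 1.755 bits.

1.755 bits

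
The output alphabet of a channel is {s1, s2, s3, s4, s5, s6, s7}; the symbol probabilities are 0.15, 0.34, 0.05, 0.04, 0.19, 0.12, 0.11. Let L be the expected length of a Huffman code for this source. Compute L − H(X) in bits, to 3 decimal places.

0.046 bits

Entropy H = −Σ p log₂ p ≈ 2.5141 bits.
Huffman merges: 1/25+1/20→9/100; 9/100+11/100→1/5; 3/25+3/20→27/100; 19/100+1/5→39/100; 27/100+17/50→61/100; 39/100+61/100→1. L = 64/25 ≈ 2.5600.
L − H = 2.5600 − 2.5141 = 0.046 bits.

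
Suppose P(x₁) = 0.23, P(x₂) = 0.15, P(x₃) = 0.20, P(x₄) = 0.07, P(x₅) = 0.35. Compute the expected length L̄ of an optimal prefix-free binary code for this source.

Repeatedly combine the two least-probable nodes; the expected code length is the sum of the merged weights.
merge 7/100 + 3/20 → 11/50
merge 1/5 + 11/50 → 21/50
merge 23/100 + 7/20 → 29/50
merge 21/50 + 29/50 → 1
L = 11/50 + 21/50 + 29/50 + 1 = 111/50 = 2.22 bits/symbol.

2.22 bits/symbol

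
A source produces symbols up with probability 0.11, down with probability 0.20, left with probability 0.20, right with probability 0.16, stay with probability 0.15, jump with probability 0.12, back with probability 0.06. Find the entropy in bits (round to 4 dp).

2.7232 bits

H = −Σ pᵢ log₂ pᵢ.
−0.11·log₂(0.11) = 0.3503
−0.20·log₂(0.20) = 0.4644
−0.20·log₂(0.20) = 0.4644
−0.16·log₂(0.16) = 0.4230
−0.15·log₂(0.15) = 0.4105
−0.12·log₂(0.12) = 0.3671
−0.06·log₂(0.06) = 0.2435
Sum ≈ 2.7232 → 2.7232 bits.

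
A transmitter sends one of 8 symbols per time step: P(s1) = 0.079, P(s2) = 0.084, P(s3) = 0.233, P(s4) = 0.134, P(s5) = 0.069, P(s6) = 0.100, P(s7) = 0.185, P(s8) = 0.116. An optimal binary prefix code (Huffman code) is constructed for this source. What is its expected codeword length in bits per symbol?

2.914 bits/symbol

Repeatedly combine the two least-probable nodes; the expected code length is the sum of the merged weights.
merge 69/1000 + 79/1000 → 37/250
merge 21/250 + 1/10 → 23/125
merge 29/250 + 67/500 → 1/4
merge 37/250 + 23/125 → 83/250
merge 37/200 + 233/1000 → 209/500
merge 1/4 + 83/250 → 291/500
merge 209/500 + 291/500 → 1
L = 37/250 + 23/125 + 1/4 + 83/250 + 209/500 + 291/500 + 1 = 1457/500 = 2.914 bits/symbol.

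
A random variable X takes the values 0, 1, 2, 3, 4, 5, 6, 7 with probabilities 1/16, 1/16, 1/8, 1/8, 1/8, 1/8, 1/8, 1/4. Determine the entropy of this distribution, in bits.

2.875 bits

Each probability is a power of 1/2, so log₂(1/p) is an integer.
H = Σ p·log₂(1/p) = 1/16·4 + 1/16·4 + 1/8·3 + 1/8·3 + 1/8·3 + 1/8·3 + 1/8·3 + 1/4·2 = 2.875 bits.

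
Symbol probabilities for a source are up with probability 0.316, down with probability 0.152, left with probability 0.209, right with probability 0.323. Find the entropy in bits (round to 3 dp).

1.937 bits

H = −Σ pᵢ log₂ pᵢ.
−0.316·log₂(0.316) = 0.5252
−0.152·log₂(0.152) = 0.4131
−0.209·log₂(0.209) = 0.4720
−0.323·log₂(0.323) = 0.5266
Sum ≈ 1.9369 → 1.937 bits.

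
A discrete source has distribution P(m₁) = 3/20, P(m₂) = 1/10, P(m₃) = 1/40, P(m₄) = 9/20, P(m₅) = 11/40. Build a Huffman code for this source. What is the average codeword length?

1.95 bits/symbol

Repeatedly combine the two least-probable nodes; the expected code length is the sum of the merged weights.
merge 1/40 + 1/10 → 1/8
merge 1/8 + 3/20 → 11/40
merge 11/40 + 11/40 → 11/20
merge 9/20 + 11/20 → 1
L = 1/8 + 11/40 + 11/20 + 1 = 39/20 = 1.95 bits/symbol.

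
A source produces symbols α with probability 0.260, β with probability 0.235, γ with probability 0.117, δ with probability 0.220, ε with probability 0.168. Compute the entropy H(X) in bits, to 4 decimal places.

2.2713 bits

H = −Σ pᵢ log₂ pᵢ.
−0.260·log₂(0.260) = 0.5053
−0.235·log₂(0.235) = 0.4910
−0.117·log₂(0.117) = 0.3622
−0.220·log₂(0.220) = 0.4806
−0.168·log₂(0.168) = 0.4323
Sum ≈ 2.2713 → 2.2713 bits.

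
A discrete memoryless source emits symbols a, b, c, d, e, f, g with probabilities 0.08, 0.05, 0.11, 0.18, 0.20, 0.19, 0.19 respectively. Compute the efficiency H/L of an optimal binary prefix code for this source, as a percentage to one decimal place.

Entropy H = −Σ p log₂ p ≈ 2.6780 bits.
Huffman merges: 1/20+2/25→13/100; 11/100+13/100→6/25; 9/50+19/100→37/100; 19/100+1/5→39/100; 6/25+37/100→61/100; 39/100+61/100→1. L = 137/50 ≈ 2.7400.
Efficiency = H/L = 2.6780/2.7400 = 97.7%.

97.7%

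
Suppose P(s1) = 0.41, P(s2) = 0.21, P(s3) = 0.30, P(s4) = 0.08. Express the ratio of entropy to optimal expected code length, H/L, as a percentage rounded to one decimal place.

96.4%

Entropy H = −Σ p log₂ p ≈ 1.8128 bits.
Huffman merges: 2/25+21/100→29/100; 29/100+3/10→59/100; 41/100+59/100→1. L = 47/25 ≈ 1.8800.
Efficiency = H/L = 1.8128/1.8800 = 96.4%.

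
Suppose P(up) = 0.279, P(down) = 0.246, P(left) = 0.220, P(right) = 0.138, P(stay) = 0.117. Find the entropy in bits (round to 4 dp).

2.2486 bits

H = −Σ pᵢ log₂ pᵢ.
−0.279·log₂(0.279) = 0.5138
−0.246·log₂(0.246) = 0.4977
−0.220·log₂(0.220) = 0.4806
−0.138·log₂(0.138) = 0.3943
−0.117·log₂(0.117) = 0.3622
Sum ≈ 2.2486 → 2.2486 bits.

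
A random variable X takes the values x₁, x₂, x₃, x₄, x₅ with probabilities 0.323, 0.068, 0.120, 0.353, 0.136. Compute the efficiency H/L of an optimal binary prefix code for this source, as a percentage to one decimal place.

96.3%

Entropy H = −Σ p log₂ p ≈ 2.0792 bits.
Huffman merges: 17/250+3/25→47/250; 17/125+47/250→81/250; 323/1000+81/250→647/1000; 353/1000+647/1000→1. L = 2159/1000 ≈ 2.1590.
Efficiency = H/L = 2.0792/2.1590 = 96.3%.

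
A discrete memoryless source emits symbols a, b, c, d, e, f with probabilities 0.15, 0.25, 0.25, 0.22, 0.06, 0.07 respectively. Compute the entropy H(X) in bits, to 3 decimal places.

2.403 bits

H = −Σ pᵢ log₂ pᵢ.
−0.15·log₂(0.15) = 0.4105
−0.25·log₂(0.25) = 0.5000
−0.25·log₂(0.25) = 0.5000
−0.22·log₂(0.22) = 0.4806
−0.06·log₂(0.06) = 0.2435
−0.07·log₂(0.07) = 0.2686
Sum ≈ 2.4032 → 2.403 bits.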